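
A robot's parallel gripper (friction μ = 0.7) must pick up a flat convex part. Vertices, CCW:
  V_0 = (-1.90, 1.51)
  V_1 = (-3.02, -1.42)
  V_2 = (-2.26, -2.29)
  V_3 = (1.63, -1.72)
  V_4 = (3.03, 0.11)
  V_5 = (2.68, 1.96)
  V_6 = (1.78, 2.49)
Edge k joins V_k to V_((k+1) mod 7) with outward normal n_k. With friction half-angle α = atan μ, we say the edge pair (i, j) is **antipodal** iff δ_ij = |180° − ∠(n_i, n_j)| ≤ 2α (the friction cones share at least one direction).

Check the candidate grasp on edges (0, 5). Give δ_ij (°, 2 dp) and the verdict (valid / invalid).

δ = 80.43°, invalid

α = atan 0.7 = 34.99°;  2α = 69.98°
edge 0: e_0 = (-1.12, -2.93);  n_0 = (-0.9341, +0.3571)
edge 5: e_5 = (-0.90, +0.53);  n_5 = (+0.5074, +0.8617)
∠(n_0, n_5) = 99.57°
δ = |180° − 99.57°| = 80.43°
80.43° > 2α = 69.98°  →  invalid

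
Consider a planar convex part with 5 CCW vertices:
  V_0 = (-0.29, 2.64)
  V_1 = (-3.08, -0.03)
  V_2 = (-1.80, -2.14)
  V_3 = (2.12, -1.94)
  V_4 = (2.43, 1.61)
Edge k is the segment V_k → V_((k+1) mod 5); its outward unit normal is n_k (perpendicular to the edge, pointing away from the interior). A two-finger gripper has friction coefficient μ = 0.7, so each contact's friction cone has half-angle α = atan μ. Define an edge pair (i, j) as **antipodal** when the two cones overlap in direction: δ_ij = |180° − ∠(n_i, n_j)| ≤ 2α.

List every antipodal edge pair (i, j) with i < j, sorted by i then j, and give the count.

α = atan 0.7 = 34.99°;  2α = 69.98°
n_0 = (-0.6914, +0.7225)
n_1 = (-0.8550, -0.5187)
n_2 = (+0.0510, -0.9987)
n_3 = (+0.9962, -0.0870)
n_4 = (+0.3541, +0.9352)
  (0,1): δ = 102.50°  ·
  (0,2): δ = 40.82°  ✓
  (0,3): δ = 41.27°  ✓
  (0,4): δ = 115.52°  ·
  (1,2): δ = 118.32°  ·
  (1,3): δ = 36.23°  ✓
  (1,4): δ = 38.02°  ✓
  (2,3): δ = 97.91°  ·
  (2,4): δ = 23.66°  ✓
  (3,4): δ = 105.75°  ·
antipodal pairs: 5

count = 5; pairs: (0,2), (0,3), (1,3), (1,4), (2,4)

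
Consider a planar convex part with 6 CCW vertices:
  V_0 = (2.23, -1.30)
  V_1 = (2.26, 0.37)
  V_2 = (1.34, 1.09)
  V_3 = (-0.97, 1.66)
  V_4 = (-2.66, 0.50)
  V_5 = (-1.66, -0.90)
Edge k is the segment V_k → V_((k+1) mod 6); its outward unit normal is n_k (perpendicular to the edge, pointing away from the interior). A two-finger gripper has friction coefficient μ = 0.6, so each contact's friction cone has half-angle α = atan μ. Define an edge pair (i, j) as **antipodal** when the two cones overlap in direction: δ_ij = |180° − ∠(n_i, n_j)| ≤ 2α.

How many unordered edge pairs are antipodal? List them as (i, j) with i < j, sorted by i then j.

count = 7; pairs: (0,3), (0,4), (1,4), (1,5), (2,4), (2,5), (3,5)

α = atan 0.6 = 30.96°;  2α = 61.93°
n_0 = (+0.9998, -0.0180)
n_1 = (+0.6163, +0.7875)
n_2 = (+0.2396, +0.9709)
n_3 = (-0.5659, +0.8245)
n_4 = (-0.8137, -0.5812)
n_5 = (-0.1023, -0.9948)
  (0,1): δ = 127.02°  ·
  (0,2): δ = 102.83°  ·
  (0,3): δ = 54.51°  ✓
  (0,4): δ = 36.57°  ✓
  (0,5): δ = 85.16°  ·
  (1,2): δ = 155.81°  ·
  (1,3): δ = 107.49°  ·
  (1,4): δ = 16.42°  ✓
  (1,5): δ = 32.18°  ✓
  (2,3): δ = 131.67°  ·
  (2,4): δ = 40.60°  ✓
  (2,5): δ = 7.99°  ✓
  (3,4): δ = 88.93°  ·
  (3,5): δ = 40.34°  ✓
  (4,5): δ = 131.41°  ·
antipodal pairs: 7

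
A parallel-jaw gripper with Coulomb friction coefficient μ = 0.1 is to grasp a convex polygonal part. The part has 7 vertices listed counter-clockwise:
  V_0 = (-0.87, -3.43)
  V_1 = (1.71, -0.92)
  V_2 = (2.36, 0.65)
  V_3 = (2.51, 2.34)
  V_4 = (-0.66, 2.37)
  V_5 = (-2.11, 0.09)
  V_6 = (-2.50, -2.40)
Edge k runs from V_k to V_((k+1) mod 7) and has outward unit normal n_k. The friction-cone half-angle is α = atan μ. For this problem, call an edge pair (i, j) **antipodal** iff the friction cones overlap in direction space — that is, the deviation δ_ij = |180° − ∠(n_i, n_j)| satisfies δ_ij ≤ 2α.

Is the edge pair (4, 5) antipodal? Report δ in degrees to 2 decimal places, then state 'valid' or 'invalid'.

α = atan 0.1 = 5.71°;  2α = 11.42°
edge 4: e_4 = (-1.45, -2.28);  n_4 = (-0.8438, +0.5366)
edge 5: e_5 = (-0.39, -2.49);  n_5 = (-0.9880, +0.1547)
∠(n_4, n_5) = 23.55°
δ = |180° − 23.55°| = 156.45°
156.45° > 2α = 11.42°  →  invalid

δ = 156.45°, invalid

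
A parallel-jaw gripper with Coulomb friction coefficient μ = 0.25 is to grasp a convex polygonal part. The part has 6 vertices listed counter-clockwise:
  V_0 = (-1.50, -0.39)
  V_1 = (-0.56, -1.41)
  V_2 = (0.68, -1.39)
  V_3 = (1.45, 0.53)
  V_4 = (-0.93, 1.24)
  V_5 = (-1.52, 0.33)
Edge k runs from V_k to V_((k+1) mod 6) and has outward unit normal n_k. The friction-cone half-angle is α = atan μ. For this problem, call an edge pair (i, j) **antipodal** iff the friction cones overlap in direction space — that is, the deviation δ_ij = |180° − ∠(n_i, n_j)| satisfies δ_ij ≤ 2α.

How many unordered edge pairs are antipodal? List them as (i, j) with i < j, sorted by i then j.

α = atan 0.25 = 14.04°;  2α = 28.07°
n_0 = (-0.7354, -0.6777)
n_1 = (+0.0161, -0.9999)
n_2 = (+0.9281, -0.3722)
n_3 = (+0.2859, +0.9583)
n_4 = (-0.8391, +0.5440)
n_5 = (-0.9996, -0.0278)
  (0,1): δ = 131.74°  ·
  (0,2): δ = 64.52°  ·
  (0,3): δ = 30.73°  ·
  (0,4): δ = 104.38°  ·
  (0,5): δ = 138.93°  ·
  (1,2): δ = 112.78°  ·
  (1,3): δ = 17.53°  ✓
  (1,4): δ = 56.12°  ·
  (1,5): δ = 90.67°  ·
  (2,3): δ = 84.76°  ·
  (2,4): δ = 11.10°  ✓
  (2,5): δ = 23.44°  ✓
  (3,4): δ = 106.35°  ·
  (3,5): δ = 71.80°  ·
  (4,5): δ = 145.45°  ·
antipodal pairs: 3

count = 3; pairs: (1,3), (2,4), (2,5)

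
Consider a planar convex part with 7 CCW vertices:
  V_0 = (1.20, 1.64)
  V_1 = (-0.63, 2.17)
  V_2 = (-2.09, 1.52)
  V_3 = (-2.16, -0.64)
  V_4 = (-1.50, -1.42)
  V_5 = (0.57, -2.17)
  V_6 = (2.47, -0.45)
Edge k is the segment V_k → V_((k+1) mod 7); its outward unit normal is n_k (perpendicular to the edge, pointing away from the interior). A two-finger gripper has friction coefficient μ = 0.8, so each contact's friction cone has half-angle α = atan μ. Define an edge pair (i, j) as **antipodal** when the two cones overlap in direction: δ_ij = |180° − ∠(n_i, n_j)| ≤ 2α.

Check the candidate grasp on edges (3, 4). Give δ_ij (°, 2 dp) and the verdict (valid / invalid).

δ = 150.15°, invalid

α = atan 0.8 = 38.66°;  2α = 77.32°
edge 3: e_3 = (+0.66, -0.78);  n_3 = (-0.7634, -0.6459)
edge 4: e_4 = (+2.07, -0.75);  n_4 = (-0.3406, -0.9402)
∠(n_3, n_4) = 29.85°
δ = |180° − 29.85°| = 150.15°
150.15° > 2α = 77.32°  →  invalid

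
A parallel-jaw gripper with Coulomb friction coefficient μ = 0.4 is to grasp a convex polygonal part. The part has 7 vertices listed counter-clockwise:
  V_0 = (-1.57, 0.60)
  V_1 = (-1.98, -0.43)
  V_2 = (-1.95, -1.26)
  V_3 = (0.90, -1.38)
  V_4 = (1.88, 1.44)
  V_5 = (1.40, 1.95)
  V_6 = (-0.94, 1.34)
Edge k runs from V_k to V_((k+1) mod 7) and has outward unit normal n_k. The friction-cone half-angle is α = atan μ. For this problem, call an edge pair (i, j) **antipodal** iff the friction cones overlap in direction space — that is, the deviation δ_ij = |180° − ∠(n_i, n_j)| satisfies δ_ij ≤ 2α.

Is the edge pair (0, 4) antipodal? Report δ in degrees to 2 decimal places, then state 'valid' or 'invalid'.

δ = 64.97°, invalid

α = atan 0.4 = 21.80°;  2α = 43.60°
edge 0: e_0 = (-0.41, -1.03);  n_0 = (-0.9291, +0.3698)
edge 4: e_4 = (-0.48, +0.51);  n_4 = (+0.7282, +0.6854)
∠(n_0, n_4) = 115.03°
δ = |180° − 115.03°| = 64.97°
64.97° > 2α = 43.60°  →  invalid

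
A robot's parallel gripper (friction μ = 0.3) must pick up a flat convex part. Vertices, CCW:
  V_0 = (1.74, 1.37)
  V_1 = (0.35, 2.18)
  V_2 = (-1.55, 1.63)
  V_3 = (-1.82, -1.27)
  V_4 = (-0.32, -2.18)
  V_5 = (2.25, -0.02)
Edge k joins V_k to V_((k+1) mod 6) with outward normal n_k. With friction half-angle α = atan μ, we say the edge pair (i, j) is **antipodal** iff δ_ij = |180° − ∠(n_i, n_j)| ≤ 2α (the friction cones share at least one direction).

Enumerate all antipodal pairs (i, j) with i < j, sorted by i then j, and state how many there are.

count = 3; pairs: (0,3), (1,4), (2,5)

α = atan 0.3 = 16.70°;  2α = 33.40°
n_0 = (+0.5035, +0.8640)
n_1 = (-0.2781, +0.9606)
n_2 = (-0.9957, +0.0927)
n_3 = (-0.5187, -0.8550)
n_4 = (+0.6434, -0.7655)
n_5 = (+0.9388, +0.3445)
  (0,1): δ = 133.62°  ·
  (0,2): δ = 65.09°  ·
  (0,3): δ = 1.01°  ✓
  (0,4): δ = 70.28°  ·
  (0,5): δ = 140.38°  ·
  (1,2): δ = 111.46°  ·
  (1,3): δ = 47.39°  ·
  (1,4): δ = 23.90°  ✓
  (1,5): δ = 94.00°  ·
  (2,3): δ = 115.92°  ·
  (2,4): δ = 44.63°  ·
  (2,5): δ = 25.47°  ✓
  (3,4): δ = 108.71°  ·
  (3,5): δ = 38.61°  ·
  (4,5): δ = 109.90°  ·
antipodal pairs: 3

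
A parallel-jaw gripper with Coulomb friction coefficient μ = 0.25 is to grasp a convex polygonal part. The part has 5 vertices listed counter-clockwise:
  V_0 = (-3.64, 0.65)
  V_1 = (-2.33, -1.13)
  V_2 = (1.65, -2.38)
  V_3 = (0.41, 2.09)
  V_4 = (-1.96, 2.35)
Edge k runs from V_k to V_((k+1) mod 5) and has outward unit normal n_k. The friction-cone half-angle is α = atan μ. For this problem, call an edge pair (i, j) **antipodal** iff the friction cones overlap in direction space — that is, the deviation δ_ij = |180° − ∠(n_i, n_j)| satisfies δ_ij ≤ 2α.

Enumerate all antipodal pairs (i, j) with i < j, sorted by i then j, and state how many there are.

count = 2; pairs: (0,2), (1,3)

α = atan 0.25 = 14.04°;  2α = 28.07°
n_0 = (-0.8054, -0.5927)
n_1 = (-0.2996, -0.9541)
n_2 = (+0.9636, +0.2673)
n_3 = (+0.1091, +0.9940)
n_4 = (-0.7113, +0.7029)
  (0,1): δ = 143.79°  ·
  (0,2): δ = 20.85°  ✓
  (0,3): δ = 47.39°  ·
  (0,4): δ = 98.99°  ·
  (1,2): δ = 57.06°  ·
  (1,3): δ = 11.18°  ✓
  (1,4): δ = 62.77°  ·
  (2,3): δ = 111.76°  ·
  (2,4): δ = 60.17°  ·
  (3,4): δ = 128.40°  ·
antipodal pairs: 2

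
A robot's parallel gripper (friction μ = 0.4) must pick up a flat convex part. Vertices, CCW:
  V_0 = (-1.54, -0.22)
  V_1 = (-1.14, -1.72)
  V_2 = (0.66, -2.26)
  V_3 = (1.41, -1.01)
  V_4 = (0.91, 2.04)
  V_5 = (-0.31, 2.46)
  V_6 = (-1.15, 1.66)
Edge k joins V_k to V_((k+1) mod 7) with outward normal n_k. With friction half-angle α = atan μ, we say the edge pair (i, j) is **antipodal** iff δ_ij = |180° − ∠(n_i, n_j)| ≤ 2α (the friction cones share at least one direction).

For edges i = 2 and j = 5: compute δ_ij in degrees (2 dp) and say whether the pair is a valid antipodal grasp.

δ = 15.43°, valid

α = atan 0.4 = 21.80°;  2α = 43.60°
edge 2: e_2 = (+0.75, +1.25);  n_2 = (+0.8575, -0.5145)
edge 5: e_5 = (-0.84, -0.80);  n_5 = (-0.6897, +0.7241)
∠(n_2, n_5) = 164.57°
δ = |180° − 164.57°| = 15.43°
15.43° ≤ 2α = 43.60°  →  valid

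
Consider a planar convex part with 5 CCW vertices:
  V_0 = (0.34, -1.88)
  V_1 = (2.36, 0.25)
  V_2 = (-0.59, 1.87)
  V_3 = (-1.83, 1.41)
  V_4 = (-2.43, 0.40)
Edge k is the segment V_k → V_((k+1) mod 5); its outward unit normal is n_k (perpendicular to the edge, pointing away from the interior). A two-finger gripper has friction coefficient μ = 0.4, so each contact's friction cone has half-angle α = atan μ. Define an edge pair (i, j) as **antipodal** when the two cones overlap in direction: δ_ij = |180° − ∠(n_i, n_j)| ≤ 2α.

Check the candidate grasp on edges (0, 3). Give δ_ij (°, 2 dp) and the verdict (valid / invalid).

δ = 12.77°, valid

α = atan 0.4 = 21.80°;  2α = 43.60°
edge 0: e_0 = (+2.02, +2.13);  n_0 = (+0.7256, -0.6881)
edge 3: e_3 = (-0.60, -1.01);  n_3 = (-0.8597, +0.5107)
∠(n_0, n_3) = 167.23°
δ = |180° − 167.23°| = 12.77°
12.77° ≤ 2α = 43.60°  →  valid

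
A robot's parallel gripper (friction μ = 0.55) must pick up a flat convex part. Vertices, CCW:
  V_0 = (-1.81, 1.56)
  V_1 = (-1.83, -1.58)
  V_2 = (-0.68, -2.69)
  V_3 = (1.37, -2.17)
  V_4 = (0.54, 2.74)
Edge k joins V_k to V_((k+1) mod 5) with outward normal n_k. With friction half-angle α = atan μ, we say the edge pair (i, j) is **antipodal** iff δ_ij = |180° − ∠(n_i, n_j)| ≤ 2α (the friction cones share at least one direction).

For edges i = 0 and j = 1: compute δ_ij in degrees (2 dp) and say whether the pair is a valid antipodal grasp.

δ = 133.62°, invalid

α = atan 0.55 = 28.81°;  2α = 57.62°
edge 0: e_0 = (-0.02, -3.14);  n_0 = (-1.0000, +0.0064)
edge 1: e_1 = (+1.15, -1.11);  n_1 = (-0.6945, -0.7195)
∠(n_0, n_1) = 46.38°
δ = |180° − 46.38°| = 133.62°
133.62° > 2α = 57.62°  →  invalid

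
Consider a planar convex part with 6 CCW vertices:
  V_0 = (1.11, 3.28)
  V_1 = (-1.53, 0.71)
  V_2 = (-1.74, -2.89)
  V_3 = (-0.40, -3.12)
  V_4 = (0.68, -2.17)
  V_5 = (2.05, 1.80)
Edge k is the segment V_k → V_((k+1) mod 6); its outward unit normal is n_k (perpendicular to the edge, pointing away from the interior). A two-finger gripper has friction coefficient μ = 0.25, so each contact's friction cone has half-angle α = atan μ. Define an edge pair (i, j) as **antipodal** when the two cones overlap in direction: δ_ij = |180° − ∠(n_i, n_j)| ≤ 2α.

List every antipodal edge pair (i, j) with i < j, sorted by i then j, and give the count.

count = 3; pairs: (0,3), (0,4), (1,4)

α = atan 0.25 = 14.04°;  2α = 28.07°
n_0 = (-0.6975, +0.7165)
n_1 = (-0.9983, +0.0582)
n_2 = (-0.1692, -0.9856)
n_3 = (+0.6605, -0.7509)
n_4 = (+0.9453, -0.3262)
n_5 = (+0.8441, +0.5361)
  (0,1): δ = 137.57°  ·
  (0,2): δ = 53.97°  ·
  (0,3): δ = 2.89°  ✓
  (0,4): δ = 26.73°  ✓
  (0,5): δ = 78.19°  ·
  (1,2): δ = 96.40°  ·
  (1,3): δ = 45.33°  ·
  (1,4): δ = 15.70°  ✓
  (1,5): δ = 35.76°  ·
  (2,3): δ = 128.92°  ·
  (2,4): δ = 99.30°  ·
  (2,5): δ = 47.84°  ·
  (3,4): δ = 150.37°  ·
  (3,5): δ = 98.91°  ·
  (4,5): δ = 128.54°  ·
antipodal pairs: 3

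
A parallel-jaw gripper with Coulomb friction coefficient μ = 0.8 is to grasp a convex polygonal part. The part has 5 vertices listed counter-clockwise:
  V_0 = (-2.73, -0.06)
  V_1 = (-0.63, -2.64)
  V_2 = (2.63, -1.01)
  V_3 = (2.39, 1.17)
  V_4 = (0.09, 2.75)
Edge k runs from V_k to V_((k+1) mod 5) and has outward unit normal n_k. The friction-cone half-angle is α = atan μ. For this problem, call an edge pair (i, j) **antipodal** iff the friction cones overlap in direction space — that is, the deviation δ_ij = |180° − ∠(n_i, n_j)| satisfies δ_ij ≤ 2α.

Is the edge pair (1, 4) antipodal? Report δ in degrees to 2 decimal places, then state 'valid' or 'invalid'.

α = atan 0.8 = 38.66°;  2α = 77.32°
edge 1: e_1 = (+3.26, +1.63);  n_1 = (+0.4472, -0.8944)
edge 4: e_4 = (-2.82, -2.81);  n_4 = (-0.7058, +0.7084)
∠(n_1, n_4) = 161.67°
δ = |180° − 161.67°| = 18.33°
18.33° ≤ 2α = 77.32°  →  valid

δ = 18.33°, valid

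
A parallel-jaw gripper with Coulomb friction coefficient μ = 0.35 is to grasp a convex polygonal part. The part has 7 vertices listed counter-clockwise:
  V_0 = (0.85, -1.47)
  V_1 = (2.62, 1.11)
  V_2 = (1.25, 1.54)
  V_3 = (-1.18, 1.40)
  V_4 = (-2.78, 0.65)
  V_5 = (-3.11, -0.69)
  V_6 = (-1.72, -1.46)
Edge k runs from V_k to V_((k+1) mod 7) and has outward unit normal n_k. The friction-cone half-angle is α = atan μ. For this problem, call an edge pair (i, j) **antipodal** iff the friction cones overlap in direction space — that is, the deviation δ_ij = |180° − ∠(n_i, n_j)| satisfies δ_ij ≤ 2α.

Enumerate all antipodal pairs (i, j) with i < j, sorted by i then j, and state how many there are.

α = atan 0.35 = 19.29°;  2α = 38.58°
n_0 = (+0.8246, -0.5657)
n_1 = (+0.2995, +0.9541)
n_2 = (-0.0575, +0.9983)
n_3 = (-0.4244, +0.9055)
n_4 = (-0.9710, +0.2391)
n_5 = (-0.4846, -0.8748)
n_6 = (-0.0039, -1.0000)
  (0,1): δ = 72.97°  ·
  (0,2): δ = 52.25°  ·
  (0,3): δ = 30.43°  ✓
  (0,4): δ = 20.62°  ✓
  (0,5): δ = 95.47°  ·
  (0,6): δ = 124.23°  ·
  (1,2): δ = 159.28°  ·
  (1,3): δ = 137.46°  ·
  (1,4): δ = 86.41°  ·
  (1,5): δ = 11.56°  ✓
  (1,6): δ = 17.20°  ✓
  (2,3): δ = 158.18°  ·
  (2,4): δ = 107.13°  ·
  (2,5): δ = 32.28°  ✓
  (2,6): δ = 3.52°  ✓
  (3,4): δ = 128.95°  ·
  (3,5): δ = 54.10°  ·
  (3,6): δ = 25.34°  ✓
  (4,5): δ = 105.15°  ·
  (4,6): δ = 76.39°  ·
  (5,6): δ = 151.24°  ·
antipodal pairs: 7

count = 7; pairs: (0,3), (0,4), (1,5), (1,6), (2,5), (2,6), (3,6)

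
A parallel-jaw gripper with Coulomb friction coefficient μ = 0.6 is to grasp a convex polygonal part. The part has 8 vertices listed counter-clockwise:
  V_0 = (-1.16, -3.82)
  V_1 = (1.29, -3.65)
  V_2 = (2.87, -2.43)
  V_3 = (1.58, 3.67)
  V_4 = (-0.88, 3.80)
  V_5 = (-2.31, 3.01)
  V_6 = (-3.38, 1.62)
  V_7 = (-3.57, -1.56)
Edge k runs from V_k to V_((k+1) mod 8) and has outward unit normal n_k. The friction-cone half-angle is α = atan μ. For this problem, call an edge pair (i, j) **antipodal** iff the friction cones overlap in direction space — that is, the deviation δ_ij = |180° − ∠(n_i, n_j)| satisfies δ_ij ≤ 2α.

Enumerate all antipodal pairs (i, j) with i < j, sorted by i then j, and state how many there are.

α = atan 0.6 = 30.96°;  2α = 61.93°
n_0 = (+0.0692, -0.9976)
n_1 = (+0.6112, -0.7915)
n_2 = (+0.9784, +0.2069)
n_3 = (+0.0528, +0.9986)
n_4 = (-0.4836, +0.8753)
n_5 = (-0.7924, +0.6100)
n_6 = (-0.9982, +0.0596)
n_7 = (-0.6840, -0.7294)
  (0,1): δ = 146.30°  ·
  (0,2): δ = 82.03°  ·
  (0,3): δ = 6.99°  ✓
  (0,4): δ = 24.95°  ✓
  (0,5): δ = 48.44°  ✓
  (0,6): δ = 82.61°  ·
  (0,7): δ = 132.87°  ·
  (1,2): δ = 115.73°  ·
  (1,3): δ = 40.70°  ✓
  (1,4): δ = 8.76°  ✓
  (1,5): δ = 14.74°  ✓
  (1,6): δ = 48.91°  ✓
  (1,7): δ = 99.17°  ·
  (2,3): δ = 104.97°  ·
  (2,4): δ = 73.02°  ·
  (2,5): δ = 49.53°  ✓
  (2,6): δ = 15.36°  ✓
  (2,7): δ = 34.90°  ✓
  (3,4): δ = 148.06°  ·
  (3,5): δ = 124.56°  ·
  (3,6): δ = 90.39°  ·
  (3,7): δ = 40.14°  ✓
  (4,5): δ = 156.51°  ·
  (4,6): δ = 122.34°  ·
  (4,7): δ = 72.08°  ·
  (5,6): δ = 145.83°  ·
  (5,7): δ = 95.57°  ·
  (6,7): δ = 129.74°  ·
antipodal pairs: 11

count = 11; pairs: (0,3), (0,4), (0,5), (1,3), (1,4), (1,5), (1,6), (2,5), (2,6), (2,7), (3,7)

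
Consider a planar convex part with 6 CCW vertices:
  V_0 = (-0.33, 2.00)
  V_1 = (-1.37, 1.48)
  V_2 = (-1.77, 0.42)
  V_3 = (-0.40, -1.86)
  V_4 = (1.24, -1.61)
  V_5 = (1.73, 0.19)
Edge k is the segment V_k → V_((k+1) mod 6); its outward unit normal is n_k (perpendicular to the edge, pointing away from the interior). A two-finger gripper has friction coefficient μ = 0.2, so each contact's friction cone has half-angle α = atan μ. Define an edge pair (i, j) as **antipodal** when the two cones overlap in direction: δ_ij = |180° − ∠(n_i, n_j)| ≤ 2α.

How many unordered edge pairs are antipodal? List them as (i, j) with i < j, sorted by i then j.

α = atan 0.2 = 11.31°;  2α = 22.62°
n_0 = (-0.4472, +0.8944)
n_1 = (-0.9356, +0.3531)
n_2 = (-0.8572, -0.5150)
n_3 = (+0.1507, -0.9886)
n_4 = (+0.9649, -0.2627)
n_5 = (+0.6601, +0.7512)
  (0,1): δ = 137.24°  ·
  (0,2): δ = 85.56°  ·
  (0,3): δ = 17.90°  ✓
  (0,4): δ = 48.21°  ·
  (0,5): δ = 112.13°  ·
  (1,2): δ = 128.32°  ·
  (1,3): δ = 60.66°  ·
  (1,4): δ = 5.45°  ✓
  (1,5): δ = 69.37°  ·
  (2,3): δ = 112.33°  ·
  (2,4): δ = 46.23°  ·
  (2,5): δ = 17.70°  ✓
  (3,4): δ = 113.90°  ·
  (3,5): δ = 49.97°  ·
  (4,5): δ = 116.08°  ·
antipodal pairs: 3

count = 3; pairs: (0,3), (1,4), (2,5)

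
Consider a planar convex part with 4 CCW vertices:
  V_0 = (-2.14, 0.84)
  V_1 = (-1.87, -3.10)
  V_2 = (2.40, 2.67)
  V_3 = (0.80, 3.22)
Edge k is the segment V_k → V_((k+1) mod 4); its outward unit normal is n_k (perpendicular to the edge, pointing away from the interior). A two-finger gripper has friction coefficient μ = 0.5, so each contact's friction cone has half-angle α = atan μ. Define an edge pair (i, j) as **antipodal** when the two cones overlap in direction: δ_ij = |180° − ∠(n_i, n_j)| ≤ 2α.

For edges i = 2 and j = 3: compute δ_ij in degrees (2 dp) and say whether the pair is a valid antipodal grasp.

α = atan 0.5 = 26.57°;  2α = 53.13°
edge 2: e_2 = (-1.60, +0.55);  n_2 = (+0.3251, +0.9457)
edge 3: e_3 = (-2.94, -2.38);  n_3 = (-0.6292, +0.7772)
∠(n_2, n_3) = 57.96°
δ = |180° − 57.96°| = 122.04°
122.04° > 2α = 53.13°  →  invalid

δ = 122.04°, invalid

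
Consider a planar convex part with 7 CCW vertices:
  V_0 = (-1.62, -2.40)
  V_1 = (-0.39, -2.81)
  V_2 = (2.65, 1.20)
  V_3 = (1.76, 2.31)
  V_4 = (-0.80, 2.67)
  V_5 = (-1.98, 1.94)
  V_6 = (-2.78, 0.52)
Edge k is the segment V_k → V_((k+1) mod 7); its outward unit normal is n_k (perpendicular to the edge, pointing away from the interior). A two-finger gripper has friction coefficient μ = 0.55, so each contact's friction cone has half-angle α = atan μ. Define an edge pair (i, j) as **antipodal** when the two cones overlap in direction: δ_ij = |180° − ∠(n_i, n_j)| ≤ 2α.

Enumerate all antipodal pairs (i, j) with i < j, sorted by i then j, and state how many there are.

α = atan 0.55 = 28.81°;  2α = 57.62°
n_0 = (-0.3162, -0.9487)
n_1 = (+0.7969, -0.6041)
n_2 = (+0.7802, +0.6256)
n_3 = (+0.1393, +0.9903)
n_4 = (-0.5261, +0.8504)
n_5 = (-0.8712, +0.4908)
n_6 = (-0.9294, -0.3692)
  (0,1): δ = 108.73°  ·
  (0,2): δ = 32.84°  ✓
  (0,3): δ = 10.43°  ✓
  (0,4): δ = 50.18°  ✓
  (0,5): δ = 79.04°  ·
  (0,6): δ = 130.10°  ·
  (1,2): δ = 104.11°  ·
  (1,3): δ = 60.84°  ·
  (1,4): δ = 21.09°  ✓
  (1,5): δ = 7.77°  ✓
  (1,6): δ = 58.83°  ·
  (2,3): δ = 136.73°  ·
  (2,4): δ = 96.98°  ·
  (2,5): δ = 68.12°  ·
  (2,6): δ = 17.06°  ✓
  (3,4): δ = 140.25°  ·
  (3,5): δ = 111.39°  ·
  (3,6): δ = 60.33°  ·
  (4,5): δ = 151.14°  ·
  (4,6): δ = 100.08°  ·
  (5,6): δ = 128.94°  ·
antipodal pairs: 6

count = 6; pairs: (0,2), (0,3), (0,4), (1,4), (1,5), (2,6)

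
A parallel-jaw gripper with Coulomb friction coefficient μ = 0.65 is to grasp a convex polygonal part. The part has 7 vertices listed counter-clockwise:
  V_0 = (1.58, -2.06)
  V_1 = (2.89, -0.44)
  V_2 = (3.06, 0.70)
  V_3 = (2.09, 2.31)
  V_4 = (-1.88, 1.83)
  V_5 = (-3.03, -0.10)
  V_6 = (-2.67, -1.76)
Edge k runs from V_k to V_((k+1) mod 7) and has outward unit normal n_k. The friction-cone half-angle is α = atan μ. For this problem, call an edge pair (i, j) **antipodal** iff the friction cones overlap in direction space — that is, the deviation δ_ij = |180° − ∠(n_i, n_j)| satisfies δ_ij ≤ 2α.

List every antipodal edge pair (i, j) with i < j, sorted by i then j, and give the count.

α = atan 0.65 = 33.02°;  2α = 66.05°
n_0 = (+0.7776, -0.6288)
n_1 = (+0.9891, -0.1475)
n_2 = (+0.8566, +0.5161)
n_3 = (-0.1200, +0.9928)
n_4 = (-0.8591, +0.5119)
n_5 = (-0.9773, -0.2119)
n_6 = (-0.0704, -0.9975)
  (0,1): δ = 149.52°  ·
  (0,2): δ = 109.97°  ·
  (0,3): δ = 44.15°  ✓
  (0,4): δ = 8.17°  ✓
  (0,5): δ = 51.20°  ✓
  (0,6): δ = 124.92°  ·
  (1,2): δ = 140.45°  ·
  (1,3): δ = 74.62°  ·
  (1,4): δ = 22.31°  ✓
  (1,5): δ = 20.72°  ✓
  (1,6): δ = 94.44°  ·
  (2,3): δ = 114.17°  ·
  (2,4): δ = 61.86°  ✓
  (2,5): δ = 18.83°  ✓
  (2,6): δ = 54.89°  ✓
  (3,4): δ = 127.68°  ·
  (3,5): δ = 84.66°  ·
  (3,6): δ = 10.93°  ✓
  (4,5): δ = 136.98°  ·
  (4,6): δ = 63.25°  ✓
  (5,6): δ = 106.27°  ·
antipodal pairs: 10

count = 10; pairs: (0,3), (0,4), (0,5), (1,4), (1,5), (2,4), (2,5), (2,6), (3,6), (4,6)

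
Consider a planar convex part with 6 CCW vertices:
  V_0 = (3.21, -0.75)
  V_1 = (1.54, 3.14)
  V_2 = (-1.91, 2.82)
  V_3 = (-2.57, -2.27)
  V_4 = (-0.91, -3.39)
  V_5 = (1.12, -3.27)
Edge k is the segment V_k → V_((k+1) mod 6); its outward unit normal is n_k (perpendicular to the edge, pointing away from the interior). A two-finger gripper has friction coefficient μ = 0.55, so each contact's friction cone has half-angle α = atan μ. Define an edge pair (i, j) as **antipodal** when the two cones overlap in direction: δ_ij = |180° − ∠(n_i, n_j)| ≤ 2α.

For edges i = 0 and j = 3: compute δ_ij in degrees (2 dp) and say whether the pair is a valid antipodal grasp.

α = atan 0.55 = 28.81°;  2α = 57.62°
edge 0: e_0 = (-1.67, +3.89);  n_0 = (+0.9189, +0.3945)
edge 3: e_3 = (+1.66, -1.12);  n_3 = (-0.5593, -0.8290)
∠(n_0, n_3) = 147.24°
δ = |180° − 147.24°| = 32.76°
32.76° ≤ 2α = 57.62°  →  valid

δ = 32.76°, valid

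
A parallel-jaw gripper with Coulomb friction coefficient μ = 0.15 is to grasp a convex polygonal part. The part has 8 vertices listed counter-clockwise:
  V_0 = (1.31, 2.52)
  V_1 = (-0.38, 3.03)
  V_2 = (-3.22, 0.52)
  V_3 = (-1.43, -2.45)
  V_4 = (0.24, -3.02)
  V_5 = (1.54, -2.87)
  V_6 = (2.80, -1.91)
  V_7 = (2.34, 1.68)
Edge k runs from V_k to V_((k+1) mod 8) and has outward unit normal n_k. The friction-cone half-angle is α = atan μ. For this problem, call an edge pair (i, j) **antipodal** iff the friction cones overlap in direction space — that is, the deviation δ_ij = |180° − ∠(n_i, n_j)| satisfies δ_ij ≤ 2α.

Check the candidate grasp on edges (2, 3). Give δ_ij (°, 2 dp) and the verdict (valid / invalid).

δ = 139.92°, invalid

α = atan 0.15 = 8.53°;  2α = 17.06°
edge 2: e_2 = (+1.79, -2.97);  n_2 = (-0.8565, -0.5162)
edge 3: e_3 = (+1.67, -0.57);  n_3 = (-0.3230, -0.9464)
∠(n_2, n_3) = 40.08°
δ = |180° − 40.08°| = 139.92°
139.92° > 2α = 17.06°  →  invalid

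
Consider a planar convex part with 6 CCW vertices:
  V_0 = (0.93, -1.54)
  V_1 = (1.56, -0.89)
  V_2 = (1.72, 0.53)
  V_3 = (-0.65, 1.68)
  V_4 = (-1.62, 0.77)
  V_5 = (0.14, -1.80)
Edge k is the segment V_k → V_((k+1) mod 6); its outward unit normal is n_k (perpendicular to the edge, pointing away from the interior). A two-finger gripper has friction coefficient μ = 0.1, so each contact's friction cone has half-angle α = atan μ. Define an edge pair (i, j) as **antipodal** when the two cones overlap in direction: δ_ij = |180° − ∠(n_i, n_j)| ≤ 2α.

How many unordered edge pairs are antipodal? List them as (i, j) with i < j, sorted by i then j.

α = atan 0.1 = 5.71°;  2α = 11.42°
n_0 = (+0.7181, -0.6960)
n_1 = (+0.9937, -0.1120)
n_2 = (+0.4366, +0.8997)
n_3 = (-0.6842, +0.7293)
n_4 = (-0.8251, -0.5650)
n_5 = (+0.3126, -0.9499)
  (0,1): δ = 142.32°  ·
  (0,2): δ = 71.78°  ·
  (0,3): δ = 2.72°  ✓
  (0,4): δ = 78.51°  ·
  (0,5): δ = 152.32°  ·
  (1,2): δ = 109.46°  ·
  (1,3): δ = 40.40°  ·
  (1,4): δ = 40.83°  ·
  (1,5): δ = 114.65°  ·
  (2,3): δ = 110.94°  ·
  (2,4): δ = 29.71°  ·
  (2,5): δ = 44.10°  ·
  (3,4): δ = 98.77°  ·
  (3,5): δ = 24.95°  ·
  (4,5): δ = 106.19°  ·
antipodal pairs: 1

count = 1; pairs: (0,3)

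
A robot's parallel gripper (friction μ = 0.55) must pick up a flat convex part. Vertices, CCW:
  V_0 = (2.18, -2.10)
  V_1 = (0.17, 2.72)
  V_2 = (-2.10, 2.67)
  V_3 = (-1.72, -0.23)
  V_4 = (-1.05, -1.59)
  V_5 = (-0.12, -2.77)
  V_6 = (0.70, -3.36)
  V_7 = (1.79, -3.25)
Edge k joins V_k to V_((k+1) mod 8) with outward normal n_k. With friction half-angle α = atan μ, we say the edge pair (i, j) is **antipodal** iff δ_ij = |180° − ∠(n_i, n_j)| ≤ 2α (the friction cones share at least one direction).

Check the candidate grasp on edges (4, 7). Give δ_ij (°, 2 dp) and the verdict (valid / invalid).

α = atan 0.55 = 28.81°;  2α = 57.62°
edge 4: e_4 = (+0.93, -1.18);  n_4 = (-0.7854, -0.6190)
edge 7: e_7 = (+0.39, +1.15);  n_7 = (+0.9470, -0.3212)
∠(n_4, n_7) = 123.02°
δ = |180° − 123.02°| = 56.98°
56.98° ≤ 2α = 57.62°  →  valid

δ = 56.98°, valid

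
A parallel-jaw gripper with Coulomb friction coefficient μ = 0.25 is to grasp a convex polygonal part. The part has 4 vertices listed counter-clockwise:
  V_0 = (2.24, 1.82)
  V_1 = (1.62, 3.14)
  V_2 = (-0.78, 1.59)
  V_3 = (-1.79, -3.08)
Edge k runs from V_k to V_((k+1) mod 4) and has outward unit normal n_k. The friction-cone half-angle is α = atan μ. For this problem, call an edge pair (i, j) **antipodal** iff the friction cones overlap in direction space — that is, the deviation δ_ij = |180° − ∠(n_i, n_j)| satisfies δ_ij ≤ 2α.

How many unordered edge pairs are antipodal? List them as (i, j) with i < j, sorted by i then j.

α = atan 0.25 = 14.04°;  2α = 28.07°
n_0 = (+0.9051, +0.4251)
n_1 = (-0.5425, +0.8400)
n_2 = (-0.9774, +0.2114)
n_3 = (+0.7723, -0.6352)
  (0,1): δ = 82.30°  ·
  (0,2): δ = 37.36°  ·
  (0,3): δ = 115.41°  ·
  (1,2): δ = 135.06°  ·
  (1,3): δ = 17.71°  ✓
  (2,3): δ = 27.23°  ✓
antipodal pairs: 2

count = 2; pairs: (1,3), (2,3)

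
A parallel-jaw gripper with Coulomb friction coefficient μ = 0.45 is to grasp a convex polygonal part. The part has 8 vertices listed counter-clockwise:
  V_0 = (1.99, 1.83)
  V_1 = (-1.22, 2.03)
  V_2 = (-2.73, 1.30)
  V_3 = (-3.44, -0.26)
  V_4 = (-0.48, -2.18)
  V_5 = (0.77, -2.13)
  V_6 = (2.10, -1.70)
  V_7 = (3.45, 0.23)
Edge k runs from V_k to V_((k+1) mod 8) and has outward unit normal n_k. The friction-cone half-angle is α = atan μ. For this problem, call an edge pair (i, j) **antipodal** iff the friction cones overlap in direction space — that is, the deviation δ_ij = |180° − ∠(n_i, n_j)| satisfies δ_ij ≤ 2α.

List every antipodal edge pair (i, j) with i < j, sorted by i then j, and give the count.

count = 9; pairs: (0,3), (0,4), (0,5), (1,4), (1,5), (1,6), (2,5), (2,6), (3,7)

α = atan 0.45 = 24.23°;  2α = 48.46°
n_0 = (+0.0622, +0.9981)
n_1 = (-0.4352, +0.9003)
n_2 = (-0.9102, +0.4142)
n_3 = (-0.5442, -0.8390)
n_4 = (+0.0400, -0.9992)
n_5 = (+0.3076, -0.9515)
n_6 = (+0.8194, -0.5732)
n_7 = (+0.7387, +0.6741)
  (0,1): δ = 150.63°  ·
  (0,2): δ = 110.91°  ·
  (0,3): δ = 29.40°  ✓
  (0,4): δ = 5.86°  ✓
  (0,5): δ = 21.48°  ✓
  (0,6): δ = 58.59°  ·
  (0,7): δ = 135.95°  ·
  (1,2): δ = 140.27°  ·
  (1,3): δ = 58.77°  ·
  (1,4): δ = 23.51°  ✓
  (1,5): δ = 7.88°  ✓
  (1,6): δ = 29.23°  ✓
  (1,7): δ = 106.58°  ·
  (2,3): δ = 98.50°  ·
  (2,4): δ = 63.24°  ·
  (2,5): δ = 47.61°  ✓
  (2,6): δ = 10.50°  ✓
  (2,7): δ = 66.85°  ·
  (3,4): δ = 144.74°  ·
  (3,5): δ = 129.11°  ·
  (3,6): δ = 92.00°  ·
  (3,7): δ = 14.65°  ✓
  (4,5): δ = 164.37°  ·
  (4,6): δ = 127.26°  ·
  (4,7): δ = 49.91°  ·
  (5,6): δ = 142.89°  ·
  (5,7): δ = 65.54°  ·
  (6,7): δ = 102.65°  ·
antipodal pairs: 9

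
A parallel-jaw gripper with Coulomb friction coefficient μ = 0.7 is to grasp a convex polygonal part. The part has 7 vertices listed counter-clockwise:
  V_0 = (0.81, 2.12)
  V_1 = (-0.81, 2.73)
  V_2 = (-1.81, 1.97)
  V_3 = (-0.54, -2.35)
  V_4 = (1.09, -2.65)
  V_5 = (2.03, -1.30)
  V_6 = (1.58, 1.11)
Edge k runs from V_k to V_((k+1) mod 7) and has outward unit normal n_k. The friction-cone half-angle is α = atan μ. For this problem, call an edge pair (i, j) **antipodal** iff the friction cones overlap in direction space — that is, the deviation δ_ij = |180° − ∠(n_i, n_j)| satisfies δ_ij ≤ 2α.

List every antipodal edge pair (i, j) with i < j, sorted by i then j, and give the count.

α = atan 0.7 = 34.99°;  2α = 69.98°
n_0 = (+0.3524, +0.9359)
n_1 = (-0.6051, +0.7962)
n_2 = (-0.9594, -0.2820)
n_3 = (-0.1810, -0.9835)
n_4 = (+0.8207, -0.5714)
n_5 = (+0.9830, +0.1835)
n_6 = (+0.7953, +0.6063)
  (0,1): δ = 122.13°  ·
  (0,2): δ = 52.98°  ✓
  (0,3): δ = 10.20°  ✓
  (0,4): δ = 75.78°  ·
  (0,5): δ = 121.21°  ·
  (0,6): δ = 147.95°  ·
  (1,2): δ = 110.85°  ·
  (1,3): δ = 47.66°  ✓
  (1,4): δ = 17.92°  ✓
  (1,5): δ = 63.34°  ✓
  (1,6): δ = 90.09°  ·
  (2,3): δ = 116.81°  ·
  (2,4): δ = 51.23°  ✓
  (2,5): δ = 5.81°  ✓
  (2,6): δ = 20.94°  ✓
  (3,4): δ = 114.42°  ·
  (3,5): δ = 68.99°  ✓
  (3,6): δ = 42.25°  ✓
  (4,5): δ = 134.57°  ·
  (4,6): δ = 107.83°  ·
  (5,6): δ = 153.26°  ·
antipodal pairs: 10

count = 10; pairs: (0,2), (0,3), (1,3), (1,4), (1,5), (2,4), (2,5), (2,6), (3,5), (3,6)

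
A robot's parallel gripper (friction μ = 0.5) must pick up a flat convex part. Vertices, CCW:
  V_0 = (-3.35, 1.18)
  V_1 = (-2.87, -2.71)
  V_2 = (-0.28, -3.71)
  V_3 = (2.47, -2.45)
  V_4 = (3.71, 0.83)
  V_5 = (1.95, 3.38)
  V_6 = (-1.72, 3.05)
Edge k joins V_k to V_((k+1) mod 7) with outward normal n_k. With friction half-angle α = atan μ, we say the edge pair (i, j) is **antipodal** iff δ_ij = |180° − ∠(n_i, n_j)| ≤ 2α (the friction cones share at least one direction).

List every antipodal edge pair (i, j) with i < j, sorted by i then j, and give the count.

count = 7; pairs: (0,3), (0,4), (1,4), (1,5), (2,5), (2,6), (3,6)

α = atan 0.5 = 26.57°;  2α = 53.13°
n_0 = (-0.9925, -0.1225)
n_1 = (-0.3602, -0.9329)
n_2 = (+0.4165, -0.9091)
n_3 = (+0.9354, -0.3536)
n_4 = (+0.8230, +0.5680)
n_5 = (-0.0896, +0.9960)
n_6 = (-0.7538, +0.6571)
  (0,1): δ = 118.15°  ·
  (0,2): δ = 72.42°  ·
  (0,3): δ = 27.74°  ✓
  (0,4): δ = 27.58°  ✓
  (0,5): δ = 88.10°  ·
  (0,6): δ = 131.89°  ·
  (1,2): δ = 134.27°  ·
  (1,3): δ = 89.60°  ·
  (1,4): δ = 34.28°  ✓
  (1,5): δ = 26.25°  ✓
  (1,6): δ = 70.03°  ·
  (2,3): δ = 135.33°  ·
  (2,4): δ = 80.00°  ·
  (2,5): δ = 19.48°  ✓
  (2,6): δ = 24.31°  ✓
  (3,4): δ = 124.68°  ·
  (3,5): δ = 64.15°  ·
  (3,6): δ = 20.37°  ✓
  (4,5): δ = 119.48°  ·
  (4,6): δ = 75.69°  ·
  (5,6): δ = 136.22°  ·
antipodal pairs: 7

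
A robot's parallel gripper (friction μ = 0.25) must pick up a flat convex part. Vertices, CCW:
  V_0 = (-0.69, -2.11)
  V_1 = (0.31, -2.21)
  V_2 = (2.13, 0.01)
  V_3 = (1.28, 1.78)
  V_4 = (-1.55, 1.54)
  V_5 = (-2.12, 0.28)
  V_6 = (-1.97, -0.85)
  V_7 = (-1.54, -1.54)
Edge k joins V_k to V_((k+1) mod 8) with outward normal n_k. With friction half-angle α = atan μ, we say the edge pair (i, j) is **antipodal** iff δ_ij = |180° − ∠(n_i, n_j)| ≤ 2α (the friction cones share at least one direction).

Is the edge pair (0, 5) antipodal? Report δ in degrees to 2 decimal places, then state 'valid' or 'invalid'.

δ = 103.27°, invalid

α = atan 0.25 = 14.04°;  2α = 28.07°
edge 0: e_0 = (+1.00, -0.10);  n_0 = (-0.0995, -0.9950)
edge 5: e_5 = (+0.15, -1.13);  n_5 = (-0.9913, -0.1316)
∠(n_0, n_5) = 76.73°
δ = |180° − 76.73°| = 103.27°
103.27° > 2α = 28.07°  →  invalid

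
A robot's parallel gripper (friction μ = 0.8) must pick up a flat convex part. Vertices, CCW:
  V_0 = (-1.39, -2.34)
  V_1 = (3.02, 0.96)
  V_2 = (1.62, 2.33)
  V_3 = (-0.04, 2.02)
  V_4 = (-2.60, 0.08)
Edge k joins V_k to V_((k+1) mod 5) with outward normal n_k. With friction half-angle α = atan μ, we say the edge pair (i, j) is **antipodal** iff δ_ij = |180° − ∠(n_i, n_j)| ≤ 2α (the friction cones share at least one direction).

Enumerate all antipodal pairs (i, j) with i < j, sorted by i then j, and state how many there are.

count = 4; pairs: (0,2), (0,3), (1,4), (2,4)

α = atan 0.8 = 38.66°;  2α = 77.32°
n_0 = (+0.5991, -0.8007)
n_1 = (+0.6994, +0.7147)
n_2 = (-0.1836, +0.9830)
n_3 = (-0.6040, +0.7970)
n_4 = (-0.8944, -0.4472)
  (0,1): δ = 81.19°  ·
  (0,2): δ = 26.23°  ✓
  (0,3): δ = 0.35°  ✓
  (0,4): δ = 79.76°  ·
  (1,2): δ = 125.04°  ·
  (1,3): δ = 98.47°  ·
  (1,4): δ = 19.06°  ✓
  (2,3): δ = 153.42°  ·
  (2,4): δ = 74.01°  ✓
  (3,4): δ = 100.59°  ·
antipodal pairs: 4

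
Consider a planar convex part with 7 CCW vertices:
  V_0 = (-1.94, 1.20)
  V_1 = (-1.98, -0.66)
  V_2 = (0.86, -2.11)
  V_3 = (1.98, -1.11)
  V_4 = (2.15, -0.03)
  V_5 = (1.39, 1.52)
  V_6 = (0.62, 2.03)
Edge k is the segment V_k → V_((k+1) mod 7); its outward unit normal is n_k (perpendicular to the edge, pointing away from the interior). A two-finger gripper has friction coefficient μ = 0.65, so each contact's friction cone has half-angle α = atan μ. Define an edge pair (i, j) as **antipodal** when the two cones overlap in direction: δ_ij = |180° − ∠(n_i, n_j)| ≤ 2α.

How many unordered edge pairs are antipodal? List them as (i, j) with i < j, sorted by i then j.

count = 9; pairs: (0,2), (0,3), (0,4), (0,5), (1,4), (1,5), (1,6), (2,6), (3,6)

α = atan 0.65 = 33.02°;  2α = 66.05°
n_0 = (-0.9998, +0.0215)
n_1 = (-0.4547, -0.8906)
n_2 = (+0.6660, -0.7459)
n_3 = (+0.9878, -0.1555)
n_4 = (+0.8979, +0.4402)
n_5 = (+0.5522, +0.8337)
n_6 = (-0.3084, +0.9513)
  (0,1): δ = 115.82°  ·
  (0,2): δ = 47.01°  ✓
  (0,3): δ = 7.71°  ✓
  (0,4): δ = 27.35°  ✓
  (0,5): δ = 57.71°  ✓
  (0,6): δ = 109.20°  ·
  (1,2): δ = 111.19°  ·
  (1,3): δ = 71.90°  ·
  (1,4): δ = 36.83°  ✓
  (1,5): δ = 6.47°  ✓
  (1,6): δ = 45.01°  ✓
  (2,3): δ = 140.71°  ·
  (2,4): δ = 105.64°  ·
  (2,5): δ = 75.28°  ·
  (2,6): δ = 23.80°  ✓
  (3,4): δ = 144.93°  ·
  (3,5): δ = 114.57°  ·
  (3,6): δ = 63.09°  ✓
  (4,5): δ = 149.64°  ·
  (4,6): δ = 98.16°  ·
  (5,6): δ = 128.52°  ·
antipodal pairs: 9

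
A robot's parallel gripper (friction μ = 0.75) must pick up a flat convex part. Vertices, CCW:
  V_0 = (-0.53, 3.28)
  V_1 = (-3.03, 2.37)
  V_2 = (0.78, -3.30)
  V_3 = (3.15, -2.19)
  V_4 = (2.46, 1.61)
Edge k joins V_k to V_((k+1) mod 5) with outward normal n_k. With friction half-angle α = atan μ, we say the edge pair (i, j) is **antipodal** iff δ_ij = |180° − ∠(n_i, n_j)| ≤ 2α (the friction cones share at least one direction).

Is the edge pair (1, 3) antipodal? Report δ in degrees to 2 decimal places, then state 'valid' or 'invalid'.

δ = 23.61°, valid

α = atan 0.75 = 36.87°;  2α = 73.74°
edge 1: e_1 = (+3.81, -5.67);  n_1 = (-0.8300, -0.5577)
edge 3: e_3 = (-0.69, +3.80);  n_3 = (+0.9839, +0.1787)
∠(n_1, n_3) = 156.39°
δ = |180° − 156.39°| = 23.61°
23.61° ≤ 2α = 73.74°  →  valid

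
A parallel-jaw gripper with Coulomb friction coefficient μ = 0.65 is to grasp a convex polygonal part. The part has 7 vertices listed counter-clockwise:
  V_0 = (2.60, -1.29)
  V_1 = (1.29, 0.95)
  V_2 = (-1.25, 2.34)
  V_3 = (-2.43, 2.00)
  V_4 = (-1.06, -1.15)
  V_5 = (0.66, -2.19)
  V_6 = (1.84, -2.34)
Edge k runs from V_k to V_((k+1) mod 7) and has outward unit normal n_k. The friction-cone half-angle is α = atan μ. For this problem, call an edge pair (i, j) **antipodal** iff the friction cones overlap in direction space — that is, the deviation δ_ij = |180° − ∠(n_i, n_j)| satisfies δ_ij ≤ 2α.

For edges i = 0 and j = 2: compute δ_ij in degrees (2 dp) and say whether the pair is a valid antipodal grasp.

α = atan 0.65 = 33.02°;  2α = 66.05°
edge 0: e_0 = (-1.31, +2.24);  n_0 = (+0.8632, +0.5048)
edge 2: e_2 = (-1.18, -0.34);  n_2 = (-0.2769, +0.9609)
∠(n_0, n_2) = 75.75°
δ = |180° − 75.75°| = 104.25°
104.25° > 2α = 66.05°  →  invalid

δ = 104.25°, invalid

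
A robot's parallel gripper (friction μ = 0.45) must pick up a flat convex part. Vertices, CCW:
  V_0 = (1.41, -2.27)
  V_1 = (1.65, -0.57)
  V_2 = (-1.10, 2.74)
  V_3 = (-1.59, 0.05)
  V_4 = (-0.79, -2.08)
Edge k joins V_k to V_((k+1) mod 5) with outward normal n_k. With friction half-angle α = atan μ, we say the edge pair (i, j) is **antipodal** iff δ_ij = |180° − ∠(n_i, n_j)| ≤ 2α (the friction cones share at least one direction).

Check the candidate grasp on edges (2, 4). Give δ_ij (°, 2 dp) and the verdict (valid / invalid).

δ = 84.61°, invalid

α = atan 0.45 = 24.23°;  2α = 48.46°
edge 2: e_2 = (-0.49, -2.69);  n_2 = (-0.9838, +0.1792)
edge 4: e_4 = (+2.20, -0.19);  n_4 = (-0.0860, -0.9963)
∠(n_2, n_4) = 95.39°
δ = |180° − 95.39°| = 84.61°
84.61° > 2α = 48.46°  →  invalid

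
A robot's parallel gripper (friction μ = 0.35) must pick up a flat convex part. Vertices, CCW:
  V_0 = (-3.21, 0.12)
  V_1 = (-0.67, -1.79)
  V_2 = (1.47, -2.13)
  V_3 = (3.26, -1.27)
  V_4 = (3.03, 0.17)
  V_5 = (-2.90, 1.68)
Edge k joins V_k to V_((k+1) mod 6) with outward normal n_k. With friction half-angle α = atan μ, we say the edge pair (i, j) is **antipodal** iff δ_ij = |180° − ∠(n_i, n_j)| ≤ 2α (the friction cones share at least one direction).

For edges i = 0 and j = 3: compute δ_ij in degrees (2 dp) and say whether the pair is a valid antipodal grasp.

δ = 43.98°, invalid

α = atan 0.35 = 19.29°;  2α = 38.58°
edge 0: e_0 = (+2.54, -1.91);  n_0 = (-0.6010, -0.7992)
edge 3: e_3 = (-0.23, +1.44);  n_3 = (+0.9875, +0.1577)
∠(n_0, n_3) = 136.02°
δ = |180° − 136.02°| = 43.98°
43.98° > 2α = 38.58°  →  invalid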